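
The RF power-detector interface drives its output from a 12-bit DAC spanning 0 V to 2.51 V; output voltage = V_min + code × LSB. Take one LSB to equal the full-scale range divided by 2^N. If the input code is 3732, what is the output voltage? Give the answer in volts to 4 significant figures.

2.287 V

Full-scale range = 2.51 V. LSB = 2.51 V / 2^12.
Output = V_min + (3732/4096) × range = 0 + 0.911133 × 2.51 V
      = 0 + 2.28694 = 2.28694 V.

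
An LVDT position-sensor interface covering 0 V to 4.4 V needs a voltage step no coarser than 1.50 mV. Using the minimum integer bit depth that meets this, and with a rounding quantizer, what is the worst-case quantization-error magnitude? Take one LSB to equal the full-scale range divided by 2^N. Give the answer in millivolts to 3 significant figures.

0.537 mV

Span = 4.4 V.
Levels needed ≥ 4.4/1.50 mV = 2933. 2^12 = 4096 suffices, so N_min = 12.
LSB = 4.4 V / 2^12 = 1.0742 mV.
Half an LSB is 0.537 mV.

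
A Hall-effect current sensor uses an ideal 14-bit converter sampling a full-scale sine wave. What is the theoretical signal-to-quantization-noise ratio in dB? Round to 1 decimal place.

6.02(14) + 1.76 = 84.28 + 1.76 = 86.04 dB.

86.0 dB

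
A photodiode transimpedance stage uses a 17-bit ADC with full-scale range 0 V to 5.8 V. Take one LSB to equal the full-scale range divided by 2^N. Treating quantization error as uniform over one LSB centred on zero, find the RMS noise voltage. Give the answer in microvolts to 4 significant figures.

V_FS = 5.8 V.
LSB = 5.8 V / 2^17 = 44.2505 µV.
RMS of a uniform error over width LSB is LSB/√12 = 12.77 µV.

12.77 µV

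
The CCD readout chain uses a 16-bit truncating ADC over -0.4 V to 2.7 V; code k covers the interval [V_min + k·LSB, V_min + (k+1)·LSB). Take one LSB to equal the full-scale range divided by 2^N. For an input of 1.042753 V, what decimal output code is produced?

Range = 2.7 − (-0.4) = 3.1 V. LSB = 3.1 V / 2^16 ≈ 47.30 µV.
code = ⌊(V_in − V_min)/LSB⌋ = ⌊(V_in − V_min) × 2^16 / range⌋
     = ⌊(1.042753 − (-0.4)) × 65536 / 3.1⌋ = ⌊1.442753 × 65536/3.1⌋
     = ⌊30500.729⌋ = 30500.

30500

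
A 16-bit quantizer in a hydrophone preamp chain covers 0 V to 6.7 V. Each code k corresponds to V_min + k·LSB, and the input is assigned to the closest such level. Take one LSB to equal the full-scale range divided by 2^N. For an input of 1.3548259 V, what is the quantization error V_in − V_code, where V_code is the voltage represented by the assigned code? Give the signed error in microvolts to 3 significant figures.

+22.4 µV

Full-scale range = 6.7 V. LSB = 6.7 V / 2^16 ≈ 102.2 µV.
Position in LSBs: (1.3548259 − (0)) × 65536/6.7 = 13252.2194; rounding gives k = 13252.
Reconstructed level: 0 + 13252 × 6.7/65536 V = 1.3548034668 V.
V_in − V_code = 1.3548259 − (1.3548034668) = +22.4 µV.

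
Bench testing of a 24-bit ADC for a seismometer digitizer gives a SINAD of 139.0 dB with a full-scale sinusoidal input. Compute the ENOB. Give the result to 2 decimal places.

(139.0 − 1.76) / 6.02 = 137.24/6.02 = 22.7973 effective bits.

22.80 bits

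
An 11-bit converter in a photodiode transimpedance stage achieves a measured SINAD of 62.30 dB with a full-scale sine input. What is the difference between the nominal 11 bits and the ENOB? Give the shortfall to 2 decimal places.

0.94 bits

Effective bits = (62.30 − 1.76)/6.02 = 10.0565.
Lost resolution: 11 − 10.0565 = 0.9435 bits.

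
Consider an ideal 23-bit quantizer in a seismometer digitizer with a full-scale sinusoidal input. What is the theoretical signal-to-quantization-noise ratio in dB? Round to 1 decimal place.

140.2 dB

SNR = 6.02·23 + 1.76 = 140.22 dB.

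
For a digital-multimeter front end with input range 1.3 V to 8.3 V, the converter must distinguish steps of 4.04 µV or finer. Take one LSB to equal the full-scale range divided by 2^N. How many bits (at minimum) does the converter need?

21 bits

Span: 8.3 V − (1.3 V) = 7 V.
7 V / 4.04 µV = 1.733e6. Since 2^20 = 1048576 and 2^21 = 2097152, N = 21.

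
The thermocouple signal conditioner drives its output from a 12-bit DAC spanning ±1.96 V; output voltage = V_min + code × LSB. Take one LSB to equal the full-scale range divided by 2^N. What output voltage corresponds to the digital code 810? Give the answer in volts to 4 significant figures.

Range = 1.96 − (-1.96) = 3.92 V. LSB = 3.92 V / 2^12.
V_out = V_min + code × LSB = -1.96 V + 810 × 3.92 V / 4096
      = -1.96 + 0.775195 = -1.18480 V.

-1.185 V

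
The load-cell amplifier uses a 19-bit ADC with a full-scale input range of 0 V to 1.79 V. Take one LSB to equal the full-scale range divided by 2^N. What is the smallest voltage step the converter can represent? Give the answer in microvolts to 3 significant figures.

Full-scale range = 1.79 V.
Number of codes = 2^19 = 524288.
One LSB is 1.79 V / 524288 = 3.41 µV.

3.41 µV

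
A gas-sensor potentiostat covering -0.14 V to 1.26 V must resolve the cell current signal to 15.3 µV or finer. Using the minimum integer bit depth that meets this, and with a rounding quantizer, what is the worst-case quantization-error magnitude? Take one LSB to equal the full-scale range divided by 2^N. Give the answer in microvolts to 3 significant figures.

5.34 µV

Range = 1.26 − (-0.14) = 1.4 V.
Levels needed ≥ 1.4/15.3 µV = 91500. 2^17 = 131072 suffices, so N_min = 17.
LSB = 1.4 V ÷ 2^17 = 1.4/131072 V = 10.681 µV.
Max error for round-to-nearest is LSB/2 = 5.34 µV.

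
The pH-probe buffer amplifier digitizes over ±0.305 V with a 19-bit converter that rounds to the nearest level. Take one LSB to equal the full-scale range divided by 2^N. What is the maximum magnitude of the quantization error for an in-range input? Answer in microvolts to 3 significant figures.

0.582 µV

Span: 0.305 V − (-0.305 V) = 0.61 V.
One LSB is 0.61 V / 524288 = 1.1635 µV.
Worst-case error for round-to-nearest is half an LSB: 0.582 µV.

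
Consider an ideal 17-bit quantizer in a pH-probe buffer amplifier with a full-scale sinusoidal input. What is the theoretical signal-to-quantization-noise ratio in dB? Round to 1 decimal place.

104.1 dB

6.02(17) + 1.76 = 102.34 + 1.76 = 104.10 dB.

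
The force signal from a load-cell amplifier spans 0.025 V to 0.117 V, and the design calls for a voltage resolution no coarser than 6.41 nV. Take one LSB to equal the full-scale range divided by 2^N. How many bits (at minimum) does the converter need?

24 bits

The full-scale span is 0.117 − (0.025) = 0.092 V.
Levels needed ≥ 0.092/6.41 nV = 1.435e7. 2^24 = 16777216 suffices, so N_min = 24.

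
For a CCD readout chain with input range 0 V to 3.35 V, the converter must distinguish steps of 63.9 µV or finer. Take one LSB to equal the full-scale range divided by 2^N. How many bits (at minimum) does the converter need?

16 bits

Span = 3.35 V.
Need 2^N ≥ 3.35 V / 63.9 µV = 52430 → N_min = 16.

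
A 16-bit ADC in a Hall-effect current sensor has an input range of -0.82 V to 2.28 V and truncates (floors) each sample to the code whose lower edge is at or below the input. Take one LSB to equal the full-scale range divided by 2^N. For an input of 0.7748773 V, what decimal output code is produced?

Full-scale range = 2.28 V − (-0.82 V) = 3.1 V. LSB = 3.1 V / 2^16 ≈ 47.30 µV.
code = ⌊(V_in − V_min)/LSB⌋ = ⌊(V_in − V_min) × 2^16 / range⌋
     = ⌊(0.7748773 − (-0.82)) × 65536 / 3.1⌋ = ⌊1.5948773 × 65536/3.1⌋
     = ⌊33716.735⌋ = 33716.

33716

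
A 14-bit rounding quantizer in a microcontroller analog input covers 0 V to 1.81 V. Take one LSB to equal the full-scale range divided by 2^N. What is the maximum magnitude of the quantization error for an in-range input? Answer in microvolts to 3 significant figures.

Full-scale range = 1.81 V.
LSB = 1.81 V ÷ 2^14 = 1.81/16384 V = 110.47 µV.
Worst-case error for round-to-nearest is half an LSB: 55.2 µV.

55.2 µV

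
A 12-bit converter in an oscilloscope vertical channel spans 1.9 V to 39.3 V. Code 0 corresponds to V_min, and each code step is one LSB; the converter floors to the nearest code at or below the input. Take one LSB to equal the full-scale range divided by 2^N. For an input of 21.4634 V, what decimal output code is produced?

2142

Span: 39.3 V − (1.9 V) = 37.4 V. LSB = 37.4 V / 2^12 ≈ 9.131 mV.
code = ⌊(V_in − V_min)/LSB⌋ = ⌊(V_in − V_min) × 2^12 / range⌋
     = ⌊(21.4634 − (1.9)) × 4096 / 37.4⌋ = ⌊19.5634 × 4096/37.4⌋
     = ⌊2142.558⌋ = 2142.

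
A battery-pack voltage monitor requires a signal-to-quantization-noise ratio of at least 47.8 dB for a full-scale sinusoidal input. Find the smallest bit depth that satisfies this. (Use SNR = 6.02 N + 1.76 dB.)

8 bits

6.02 N + 1.76 ≥ 47.8 gives N ≥ 7.648, so the minimum integer is 8.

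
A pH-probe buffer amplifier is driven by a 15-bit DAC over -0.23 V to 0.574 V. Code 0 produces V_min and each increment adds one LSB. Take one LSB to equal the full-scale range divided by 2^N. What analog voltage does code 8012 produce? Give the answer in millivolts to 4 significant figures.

Span: 0.574 V − (-0.23 V) = 0.804 V. LSB = 0.804 V / 2^15.
V_out = -0.23 + 8012 × (0.804/32768) V
      = -0.23 V + 0.196583 V = -0.0334165 V.

-33.42 mV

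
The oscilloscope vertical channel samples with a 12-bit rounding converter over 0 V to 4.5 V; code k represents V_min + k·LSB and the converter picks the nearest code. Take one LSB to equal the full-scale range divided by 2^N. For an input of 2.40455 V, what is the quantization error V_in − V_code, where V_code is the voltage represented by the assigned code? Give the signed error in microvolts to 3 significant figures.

−357 µV

V_FS = 4.5 V. LSB = 4.5 V / 2^12 ≈ 1.099 mV.
(2.40455 − (0)) / LSB = 2.40455 × 4096/4.5 = 2188.6748. Nearest integer: k = 2189.
V_code = V_min + k × range/2^12 = 0 + 2189 × 4.5/4096 = 2.404907227 V.
e = 2.40455 − (2.404907227) = −357 µV.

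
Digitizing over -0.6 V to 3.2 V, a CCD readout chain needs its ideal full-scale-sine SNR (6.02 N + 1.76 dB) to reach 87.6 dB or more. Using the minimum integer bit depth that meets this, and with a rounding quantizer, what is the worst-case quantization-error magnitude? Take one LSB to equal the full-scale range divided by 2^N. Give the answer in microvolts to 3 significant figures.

Full-scale range = 3.2 V − (-0.6 V) = 3.8 V.
Solving 6.02 N ≥ 87.6 − 1.76: N ≥ 14.259. Round up → N = 15.
One LSB is 3.8 V / 32768 = 115.97 µV.
|e|_max = LSB/2 = 58.0 µV.

58.0 µV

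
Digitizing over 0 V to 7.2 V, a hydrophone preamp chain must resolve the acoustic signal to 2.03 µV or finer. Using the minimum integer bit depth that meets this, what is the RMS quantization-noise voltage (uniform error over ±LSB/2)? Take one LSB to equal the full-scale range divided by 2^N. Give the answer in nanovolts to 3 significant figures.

V_FS = 7.2 V.
Required number of levels: 7.2/2.03 µV = 3.5468e6; smallest N with 2^N ≥ that is 22.
One LSB is 7.2 V / 4194304 = 1.7166 µV.
σ_q = LSB/√12 = 1.7166 µV/3.4641 = 496 nV.

496 nV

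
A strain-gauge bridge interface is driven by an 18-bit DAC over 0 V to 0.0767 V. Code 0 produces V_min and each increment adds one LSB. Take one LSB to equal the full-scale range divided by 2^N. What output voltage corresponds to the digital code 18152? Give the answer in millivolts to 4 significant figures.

Full-scale range = 0.0767 V. LSB = 0.0767 V / 2^18.
Output = V_min + (18152/262144) × range = 0 + 0.0692444 × 0.0767 V
      = 0 + 0.00531104 = 0.00531104 V.

5.311 mV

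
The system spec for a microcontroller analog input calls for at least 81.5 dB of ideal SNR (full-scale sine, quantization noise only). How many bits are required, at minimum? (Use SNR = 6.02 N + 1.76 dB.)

14 bits

6.02 N + 1.76 ≥ 81.5 gives N ≥ 13.246, so the minimum integer is 14.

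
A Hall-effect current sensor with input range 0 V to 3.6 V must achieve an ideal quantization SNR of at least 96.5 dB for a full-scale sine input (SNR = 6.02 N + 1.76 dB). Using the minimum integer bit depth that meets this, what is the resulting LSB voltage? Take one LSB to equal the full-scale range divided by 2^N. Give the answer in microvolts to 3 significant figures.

54.9 µV

V_FS = 3.6 V.
6.02 N + 1.76 ≥ 96.5 gives N ≥ 15.738, so the minimum integer is 16.
One LSB is 3.6 V / 65536 = 54.9 µV.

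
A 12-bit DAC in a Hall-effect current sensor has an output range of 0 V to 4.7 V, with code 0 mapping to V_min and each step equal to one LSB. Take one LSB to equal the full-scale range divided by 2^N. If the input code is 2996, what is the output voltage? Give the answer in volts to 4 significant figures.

Span = 4.7 V. LSB = 4.7 V / 2^12.
V_out = 0 + 2996 × (4.7/4096) V
      = 0 + 3.43779 = 3.43779 V.

3.438 V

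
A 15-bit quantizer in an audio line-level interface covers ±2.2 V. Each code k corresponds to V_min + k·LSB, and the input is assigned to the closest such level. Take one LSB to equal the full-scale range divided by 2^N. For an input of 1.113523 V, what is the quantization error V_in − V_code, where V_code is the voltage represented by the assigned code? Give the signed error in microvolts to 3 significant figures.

Full-scale range = 2.2 V − (-2.2 V) = 4.4 V. LSB = 4.4 V / 2^15 ≈ 134.3 µV.
(V_in − V_min)/LSB = (1.113523 − (-2.2)) × 32768/4.4 = 24676.7095 → nearest code k = 24677.
Reconstructed level: -2.2 + 24677 × 4.4/32768 V = 1.1135620117 V.
Error = V_in − V_code = 1.113523 − (1.1135620117) = −39.0 µV.

−39.0 µV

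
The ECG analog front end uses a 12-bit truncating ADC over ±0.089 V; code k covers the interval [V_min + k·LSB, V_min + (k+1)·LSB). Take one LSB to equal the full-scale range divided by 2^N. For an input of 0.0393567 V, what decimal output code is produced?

The full-scale span is 0.089 − (-0.089) = 0.178 V. LSB = 0.178 V / 2^12 ≈ 43.46 µV.
(V_in − V_min) × 2^12/range = (0.0393567 − (-0.089)) × 4096/0.178 = 2953.646.
Floor → code = 2953.

2953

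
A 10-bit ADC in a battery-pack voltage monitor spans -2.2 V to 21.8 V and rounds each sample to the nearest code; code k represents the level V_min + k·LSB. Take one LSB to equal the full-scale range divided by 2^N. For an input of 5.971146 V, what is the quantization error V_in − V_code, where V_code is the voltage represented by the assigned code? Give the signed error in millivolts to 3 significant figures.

Range = 21.8 − (-2.2) = 24 V. LSB = 24 V / 2^10 ≈ 23.44 mV.
(V_in − V_min)/LSB = (5.971146 − (-2.2)) × 1024/24 = 348.6356 → nearest code k = 349.
V_code = V_min + k × range/2^10 = -2.2 + 349 × 24/1024 = 5.979687500 V.
V_in − V_code = 5.971146 − (5.979687500) = −8.54 mV.

−8.54 mV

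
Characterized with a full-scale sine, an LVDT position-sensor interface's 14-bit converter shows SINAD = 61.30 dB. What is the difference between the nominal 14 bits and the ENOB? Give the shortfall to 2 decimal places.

4.11 bits

ENOB = (SINAD − 1.76)/6.02 = (61.30 − 1.76)/6.02 = 9.8904 bits.
Shortfall = 14 − 9.8904 = 4.1096 bits.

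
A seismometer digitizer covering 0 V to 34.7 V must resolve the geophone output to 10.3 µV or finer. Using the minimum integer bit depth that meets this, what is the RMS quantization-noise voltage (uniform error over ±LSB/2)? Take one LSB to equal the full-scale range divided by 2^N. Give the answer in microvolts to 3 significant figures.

2.39 µV

V_FS = 34.7 V.
Need 2^N ≥ 34.7 V / 10.3 µV = 3.369e6 → N_min = 22.
LSB = 34.7 V / 2^22 = 8.2731 µV.
RMS noise = LSB/√12 = 2.39 µV.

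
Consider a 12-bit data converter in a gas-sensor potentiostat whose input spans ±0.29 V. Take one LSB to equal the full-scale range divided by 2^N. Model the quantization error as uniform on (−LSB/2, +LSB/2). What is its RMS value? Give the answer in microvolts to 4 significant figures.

The full-scale span is 0.29 − (-0.29) = 0.58 V.
One LSB is 0.58 V / 4096 = 141.602 µV.
σ_q = LSB/√12 = 141.602 µV/3.4641 = 40.88 µV.

40.88 µV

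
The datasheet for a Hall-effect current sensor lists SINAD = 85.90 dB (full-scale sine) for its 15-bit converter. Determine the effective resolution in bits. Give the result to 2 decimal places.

ENOB = (85.90 − 1.76)/6.02 = 13.9767 bits.

13.98 bits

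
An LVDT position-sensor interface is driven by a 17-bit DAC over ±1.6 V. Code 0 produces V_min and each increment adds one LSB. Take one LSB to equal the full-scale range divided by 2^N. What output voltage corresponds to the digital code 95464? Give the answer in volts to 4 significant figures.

0.7307 V

Full-scale range = 1.6 V − (-1.6 V) = 3.2 V. LSB = 3.2 V / 2^17.
V_out = V_min + code × LSB = -1.6 V + 95464 × 3.2 V / 131072
      = -1.6 V + 2.33066 V = 0.730664 V.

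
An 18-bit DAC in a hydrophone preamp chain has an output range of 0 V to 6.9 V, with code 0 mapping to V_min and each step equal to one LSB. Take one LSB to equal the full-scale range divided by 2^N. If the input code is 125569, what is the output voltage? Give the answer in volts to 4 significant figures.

3.305 V

V_FS = 6.9 V. LSB = 6.9 V / 2^18.
V_out = V_min + code × LSB = 0 V + 125569 × 6.9 V / 262144
      = 0 + 3.30515 = 3.30515 V.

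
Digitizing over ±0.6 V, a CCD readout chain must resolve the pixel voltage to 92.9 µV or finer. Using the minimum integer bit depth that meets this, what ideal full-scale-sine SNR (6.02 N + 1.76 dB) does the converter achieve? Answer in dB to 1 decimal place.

86.0 dB

Range = 0.6 − (-0.6) = 1.2 V.
Required number of levels: 1.2/92.9 µV = 12917; smallest N with 2^N ≥ that is 14.
SNR = 6.02 × 14 + 1.76 = 86.04 dB.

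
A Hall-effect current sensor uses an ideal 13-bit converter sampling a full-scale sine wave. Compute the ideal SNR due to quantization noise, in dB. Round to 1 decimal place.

80.0 dB

SNR = 6.02·13 + 1.76 = 80.02 dB.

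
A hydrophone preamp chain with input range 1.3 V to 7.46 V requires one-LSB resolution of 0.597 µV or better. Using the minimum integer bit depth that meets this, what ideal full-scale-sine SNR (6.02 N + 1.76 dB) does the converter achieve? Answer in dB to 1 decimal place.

Range = 7.46 − (1.3) = 6.16 V.
6.16 V / 0.597 µV = 1.032e7. Since 2^23 = 8388608 and 2^24 = 16777216, N = 24.
SNR = 6.02 × 24 + 1.76 = 146.24 dB.

146.2 dB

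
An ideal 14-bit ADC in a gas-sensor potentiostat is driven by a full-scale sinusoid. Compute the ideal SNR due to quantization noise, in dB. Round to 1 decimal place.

86.0 dB

SNR = 6.02·14 + 1.76 = 86.04 dB.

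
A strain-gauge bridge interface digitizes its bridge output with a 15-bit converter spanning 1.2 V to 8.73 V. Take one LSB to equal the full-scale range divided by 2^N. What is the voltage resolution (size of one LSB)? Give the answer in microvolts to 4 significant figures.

229.8 µV

Range = 8.73 − (1.2) = 7.53 V.
Number of codes = 2^15 = 32768.
Step size = 7.53/32768 V = 229.8 µV.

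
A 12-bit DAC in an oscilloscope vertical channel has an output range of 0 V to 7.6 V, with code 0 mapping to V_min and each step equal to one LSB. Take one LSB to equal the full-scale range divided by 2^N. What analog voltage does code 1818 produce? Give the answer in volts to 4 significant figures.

3.373 V

Full-scale range = 7.6 V. LSB = 7.6 V / 2^12.
V_out = 0 + 1818 × (7.6/4096) V
      = 0 V + 3.37324 V = 3.37324 V.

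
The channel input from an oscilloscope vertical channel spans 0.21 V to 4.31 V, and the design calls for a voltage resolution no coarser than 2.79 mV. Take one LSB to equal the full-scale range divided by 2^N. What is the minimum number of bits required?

The full-scale span is 4.31 − (0.21) = 4.1 V.
Need 2^N ≥ 4.1 V / 2.79 mV = 1470 → N_min = 11.

11 bits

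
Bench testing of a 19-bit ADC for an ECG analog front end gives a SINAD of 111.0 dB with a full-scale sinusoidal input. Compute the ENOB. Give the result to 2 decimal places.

ENOB = (SINAD − 1.76) / 6.02 = (111.0 − 1.76) / 6.02 = 109.24 / 6.02 = 18.1462.

18.15 bits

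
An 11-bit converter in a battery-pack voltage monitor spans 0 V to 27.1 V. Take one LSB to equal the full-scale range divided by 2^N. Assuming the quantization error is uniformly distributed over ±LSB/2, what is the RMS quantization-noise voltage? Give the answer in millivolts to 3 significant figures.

3.82 mV

Full-scale range = 27.1 V.
One LSB is 27.1 V / 2048 = 13.232 mV.
V_rms = LSB/√12 = 13.232 mV / √12 = 3.82 mV.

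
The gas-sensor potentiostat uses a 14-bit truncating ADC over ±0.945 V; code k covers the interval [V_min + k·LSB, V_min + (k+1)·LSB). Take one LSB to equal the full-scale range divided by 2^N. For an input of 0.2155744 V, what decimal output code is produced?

10060

Span: 0.945 V − (-0.945 V) = 1.89 V. LSB = 1.89 V / 2^14 ≈ 115.4 µV.
V_in − V_min = 0.2155744 − (-0.945) = 1.1605744 V.
Divide by LSB: 1.1605744 × 16384/1.89 = 10060.7677.
Truncating gives code 10060.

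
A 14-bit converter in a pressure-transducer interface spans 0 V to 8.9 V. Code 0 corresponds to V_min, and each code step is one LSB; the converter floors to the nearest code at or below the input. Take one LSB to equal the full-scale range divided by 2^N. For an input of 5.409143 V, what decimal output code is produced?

9957

Full-scale range = 8.9 V. LSB = 8.9 V / 2^14 ≈ 0.5432 mV.
V_in − V_min = 5.409143 − (0) = 5.409143 V.
Divide by LSB: 5.409143 × 16384/8.9 = 9957.6853.
Truncating gives code 9957.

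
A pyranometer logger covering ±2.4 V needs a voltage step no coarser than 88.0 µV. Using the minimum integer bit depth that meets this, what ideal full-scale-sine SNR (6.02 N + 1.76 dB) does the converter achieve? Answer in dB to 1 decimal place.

98.1 dB

The full-scale span is 2.4 − (-2.4) = 4.8 V.
Levels needed ≥ 4.8/88.0 µV = 54550. 2^16 = 65536 suffices, so N_min = 16.
SNR = 6.02 × 16 + 1.76 = 98.08 dB.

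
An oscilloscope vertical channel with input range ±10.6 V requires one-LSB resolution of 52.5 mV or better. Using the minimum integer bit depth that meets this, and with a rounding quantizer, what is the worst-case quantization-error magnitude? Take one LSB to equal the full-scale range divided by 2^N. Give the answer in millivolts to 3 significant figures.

The full-scale span is 10.6 − (-10.6) = 21.2 V.
Levels needed ≥ 21.2/52.5 mV = 403.8. 2^9 = 512 suffices, so N_min = 9.
LSB = 21.2 V / 2^9 = 41.406 mV.
|e|_max = LSB/2 = 20.7 mV.

20.7 mV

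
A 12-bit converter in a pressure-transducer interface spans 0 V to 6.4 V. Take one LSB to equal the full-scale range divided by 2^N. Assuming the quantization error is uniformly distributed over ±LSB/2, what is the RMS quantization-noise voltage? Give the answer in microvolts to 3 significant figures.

Span = 6.4 V.
One LSB is 6.4 V / 4096 = 1.5625 mV.
σ_q = LSB/√12 = 1.5625 mV/3.4641 = 451 µV.

451 µV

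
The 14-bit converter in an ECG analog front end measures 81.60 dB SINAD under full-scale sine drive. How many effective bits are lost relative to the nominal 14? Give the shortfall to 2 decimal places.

0.74 bits

N_eff = (81.60 − 1.76)/6.02 = 13.2625 bits.
Lost resolution: 14 − 13.2625 = 0.7375 bits.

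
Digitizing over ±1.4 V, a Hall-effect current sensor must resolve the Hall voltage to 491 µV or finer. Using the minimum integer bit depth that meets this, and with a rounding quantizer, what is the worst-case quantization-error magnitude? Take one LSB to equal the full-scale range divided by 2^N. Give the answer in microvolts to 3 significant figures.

The full-scale span is 1.4 − (-1.4) = 2.8 V.
Need 2^N ≥ 2.8 V / 491 µV = 5703 → N_min = 13.
LSB = 2.8 V ÷ 2^13 = 2.8/8192 V = 341.80 µV.
Half an LSB is 171 µV.

171 µV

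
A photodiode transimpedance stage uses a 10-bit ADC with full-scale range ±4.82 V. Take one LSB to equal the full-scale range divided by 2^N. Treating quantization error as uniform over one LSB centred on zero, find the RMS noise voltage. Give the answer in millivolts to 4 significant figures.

The full-scale span is 4.82 − (-4.82) = 9.64 V.
LSB = 9.64 V ÷ 2^10 = 9.64/1024 V = 9.41406 mV.
V_rms = LSB/√12 = 9.41406 mV / √12 = 2.718 mV.

2.718 mV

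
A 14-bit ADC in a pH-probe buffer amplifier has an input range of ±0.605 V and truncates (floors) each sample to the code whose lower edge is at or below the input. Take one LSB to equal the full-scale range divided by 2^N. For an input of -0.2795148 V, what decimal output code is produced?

4407

The full-scale span is 0.605 − (-0.605) = 1.21 V. LSB = 1.21 V / 2^14 ≈ 73.85 µV.
V_in − V_min = -0.2795148 − (-0.605) = 0.3254852 V.
Divide by LSB: 0.3254852 × 16384/1.21 = 4407.2310.
Truncating gives code 4407.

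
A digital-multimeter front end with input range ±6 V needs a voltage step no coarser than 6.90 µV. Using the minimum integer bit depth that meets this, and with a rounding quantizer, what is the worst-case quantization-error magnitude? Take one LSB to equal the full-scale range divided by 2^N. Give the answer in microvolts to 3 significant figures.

Span: 6 V − (-6 V) = 12 V.
Required number of levels: 12/6.90 µV = 1.7391e6; smallest N with 2^N ≥ that is 21.
LSB = 12 V ÷ 2^21 = 12/2097152 V = 5.7220 µV.
Half an LSB is 2.86 µV.

2.86 µV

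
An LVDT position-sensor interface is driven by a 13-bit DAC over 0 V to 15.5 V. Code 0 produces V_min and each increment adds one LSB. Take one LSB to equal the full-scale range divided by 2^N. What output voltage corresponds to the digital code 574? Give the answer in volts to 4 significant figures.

1.086 V

Full-scale range = 15.5 V. LSB = 15.5 V / 2^13.
V_out = 0 + 574 × (15.5/8192) V
      = 0 + 1.08606 = 1.08606 V.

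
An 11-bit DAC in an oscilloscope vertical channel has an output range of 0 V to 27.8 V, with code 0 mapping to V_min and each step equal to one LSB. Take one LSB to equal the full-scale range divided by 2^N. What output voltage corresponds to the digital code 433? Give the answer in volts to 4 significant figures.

Span = 27.8 V. LSB = 27.8 V / 2^11.
Output = V_min + (433/2048) × range = 0 + 0.211426 × 27.8 V
      = 0 V + 5.87764 V = 5.87764 V.

5.878 V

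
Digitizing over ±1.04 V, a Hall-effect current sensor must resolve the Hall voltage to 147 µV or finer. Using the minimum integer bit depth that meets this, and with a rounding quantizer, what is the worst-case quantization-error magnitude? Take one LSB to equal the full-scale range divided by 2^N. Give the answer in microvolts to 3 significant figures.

63.5 µV

Span: 1.04 V − (-1.04 V) = 2.08 V.
2.08 V / 147 µV = 14150. Since 2^13 = 8192 and 2^14 = 16384, N = 14.
LSB = 2.08 V ÷ 2^14 = 2.08/16384 V = 126.95 µV.
Half an LSB is 63.5 µV.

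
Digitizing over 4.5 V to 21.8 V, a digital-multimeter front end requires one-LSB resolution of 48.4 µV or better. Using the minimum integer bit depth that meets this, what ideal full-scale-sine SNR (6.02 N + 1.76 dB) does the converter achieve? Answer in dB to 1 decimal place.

Range = 21.8 − (4.5) = 17.3 V.
17.3 V / 48.4 µV = 357400. Since 2^18 = 262144 and 2^19 = 524288, N = 19.
6.02(19) + 1.76 = 116.14 dB.

116.1 dB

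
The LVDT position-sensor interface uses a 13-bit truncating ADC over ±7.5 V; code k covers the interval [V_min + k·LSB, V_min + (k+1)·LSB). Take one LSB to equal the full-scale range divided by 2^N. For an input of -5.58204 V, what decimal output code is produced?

1047

Full-scale range = 7.5 V − (-7.5 V) = 15 V. LSB = 15 V / 2^13 ≈ 1.831 mV.
code = ⌊(V_in − V_min)/LSB⌋ = ⌊(V_in − V_min) × 2^13 / range⌋
     = ⌊(-5.58204 − (-7.5)) × 8192 / 15⌋ = ⌊1.91796 × 8192/15⌋
     = ⌊1047.462⌋ = 1047.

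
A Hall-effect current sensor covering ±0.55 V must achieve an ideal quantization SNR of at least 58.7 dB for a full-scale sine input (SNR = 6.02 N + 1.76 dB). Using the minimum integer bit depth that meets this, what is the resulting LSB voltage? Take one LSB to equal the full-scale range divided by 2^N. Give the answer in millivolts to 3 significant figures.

1.07 mV

Full-scale range = 0.55 V − (-0.55 V) = 1.1 V.
Required N = ⌈(58.7 − 1.76)/6.02⌉ = ⌈9.458⌉ = 10.
LSB = 1.1 V ÷ 2^10 = 1.1/1024 V = 1.07 mV.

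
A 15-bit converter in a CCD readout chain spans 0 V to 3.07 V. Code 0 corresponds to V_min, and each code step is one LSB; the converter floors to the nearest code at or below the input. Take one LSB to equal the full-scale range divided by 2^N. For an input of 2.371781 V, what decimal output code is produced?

V_FS = 3.07 V. LSB = 3.07 V / 2^15 ≈ 93.69 µV.
V_in − V_min = 2.371781 − (0) = 2.371781 V.
Divide by LSB: 2.371781 × 32768/3.07 = 25315.4788.
Truncating gives code 25315.

25315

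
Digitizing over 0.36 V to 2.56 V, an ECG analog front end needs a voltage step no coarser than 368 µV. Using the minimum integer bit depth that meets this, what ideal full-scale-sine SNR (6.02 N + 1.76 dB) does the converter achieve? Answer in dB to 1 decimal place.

Full-scale range = 2.56 V − (0.36 V) = 2.2 V.
Levels needed ≥ 2.2/368 µV = 5978. 2^13 = 8192 suffices, so N_min = 13.
SNR = 6.02 × 13 + 1.76 = 80.02 dB.

80.0 dB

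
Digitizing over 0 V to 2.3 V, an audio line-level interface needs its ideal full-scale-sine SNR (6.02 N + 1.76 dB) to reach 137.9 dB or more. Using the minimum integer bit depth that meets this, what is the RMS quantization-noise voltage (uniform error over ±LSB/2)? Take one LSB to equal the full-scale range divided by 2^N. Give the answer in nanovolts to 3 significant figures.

79.1 nV

Range is 2.3 V.
Required N = ⌈(137.9 − 1.76)/6.02⌉ = ⌈22.615⌉ = 23.
Step size = 2.3/8388608 V = 274.18 nV.
RMS noise = LSB/√12 = 79.1 nV.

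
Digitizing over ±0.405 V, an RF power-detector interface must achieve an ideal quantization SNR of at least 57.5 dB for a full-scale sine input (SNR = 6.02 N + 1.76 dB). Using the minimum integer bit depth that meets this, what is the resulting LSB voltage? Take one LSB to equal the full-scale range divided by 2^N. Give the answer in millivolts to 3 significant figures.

0.791 mV

Full-scale range = 0.405 V − (-0.405 V) = 0.81 V.
Solving 6.02 N ≥ 57.5 − 1.76: N ≥ 9.259. Round up → N = 10.
LSB = 0.81 V / 2^10 = 0.791 mV.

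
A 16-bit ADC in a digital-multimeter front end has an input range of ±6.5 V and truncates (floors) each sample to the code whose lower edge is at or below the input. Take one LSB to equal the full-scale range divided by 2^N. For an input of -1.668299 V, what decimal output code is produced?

Range = 6.5 − (-6.5) = 13 V. LSB = 13 V / 2^16 ≈ 198.4 µV.
(V_in − V_min) × 2^16/range = (-1.668299 − (-6.5)) × 65536/13 = 24357.720.
Floor → code = 24357.

24357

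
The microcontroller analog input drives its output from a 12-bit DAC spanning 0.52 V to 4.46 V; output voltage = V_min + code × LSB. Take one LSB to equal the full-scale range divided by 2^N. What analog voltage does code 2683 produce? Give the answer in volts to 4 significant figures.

3.101 V

Span: 4.46 V − (0.52 V) = 3.94 V. LSB = 3.94 V / 2^12.
V_out = V_min + code × LSB = 0.52 V + 2683 × 3.94 V / 4096
      = 0.52 V + 2.58082 V = 3.10082 V.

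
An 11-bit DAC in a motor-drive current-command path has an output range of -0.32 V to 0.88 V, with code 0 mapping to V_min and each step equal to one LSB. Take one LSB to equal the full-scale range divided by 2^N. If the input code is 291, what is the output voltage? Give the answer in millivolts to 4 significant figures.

The full-scale span is 0.88 − (-0.32) = 1.2 V. LSB = 1.2 V / 2^11.
Output = V_min + (291/2048) × range = -0.32 + 0.142090 × 1.2 V
      = -0.32 + 0.170508 = -0.149492 V.

-149.5 mV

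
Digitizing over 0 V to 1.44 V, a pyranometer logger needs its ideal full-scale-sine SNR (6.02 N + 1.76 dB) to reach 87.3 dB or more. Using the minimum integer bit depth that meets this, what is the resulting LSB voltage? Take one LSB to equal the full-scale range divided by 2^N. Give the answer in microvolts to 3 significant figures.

Span = 1.44 V.
6.02 N + 1.76 ≥ 87.3 gives N ≥ 14.209, so the minimum integer is 15.
LSB = 1.44 V ÷ 2^15 = 1.44/32768 V = 43.9 µV.

43.9 µV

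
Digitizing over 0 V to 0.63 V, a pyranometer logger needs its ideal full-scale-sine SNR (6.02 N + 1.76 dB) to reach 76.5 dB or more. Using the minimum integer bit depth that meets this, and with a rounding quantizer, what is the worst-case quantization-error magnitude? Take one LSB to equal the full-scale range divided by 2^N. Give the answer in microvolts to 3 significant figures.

Range is 0.63 V.
N ≥ (76.5 − 1.76)/6.02 = 12.415 → N_min = 13.
Step size = 0.63/8192 V = 76.904 µV.
Max error for round-to-nearest is LSB/2 = 38.5 µV.

38.5 µV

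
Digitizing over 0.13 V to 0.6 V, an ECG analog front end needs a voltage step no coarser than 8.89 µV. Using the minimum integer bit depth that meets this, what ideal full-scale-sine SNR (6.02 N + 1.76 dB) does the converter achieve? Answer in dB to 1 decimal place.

The full-scale span is 0.6 − (0.13) = 0.47 V.
Required number of levels: 0.47/8.89 µV = 52868; smallest N with 2^N ≥ that is 16.
6.02(16) + 1.76 = 98.08 dB.

98.1 dB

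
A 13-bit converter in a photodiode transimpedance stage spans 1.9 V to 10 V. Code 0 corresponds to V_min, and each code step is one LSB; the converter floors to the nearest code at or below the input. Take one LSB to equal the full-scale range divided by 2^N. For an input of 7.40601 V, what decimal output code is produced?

The full-scale span is 10 − (1.9) = 8.1 V. LSB = 8.1 V / 2^13 ≈ 0.9888 mV.
(V_in − V_min) × 2^13/range = (7.40601 − (1.9)) × 8192/8.1 = 5568.547.
Floor → code = 5568.

5568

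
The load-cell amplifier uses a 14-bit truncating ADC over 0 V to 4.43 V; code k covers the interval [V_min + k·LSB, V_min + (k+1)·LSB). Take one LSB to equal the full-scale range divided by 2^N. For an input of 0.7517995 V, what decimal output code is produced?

V_FS = 4.43 V. LSB = 4.43 V / 2^14 ≈ 270.4 µV.
(V_in − V_min) × 2^14/range = (0.7517995 − (0)) × 16384/4.43 = 2780.470.
Floor → code = 2780.

2780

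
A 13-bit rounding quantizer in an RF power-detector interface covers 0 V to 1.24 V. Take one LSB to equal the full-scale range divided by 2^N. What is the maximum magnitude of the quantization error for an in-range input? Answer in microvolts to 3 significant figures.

Range is 1.24 V.
One LSB is 1.24 V / 8192 = 151.37 µV.
|e|_max = LSB/2 = 75.7 µV.

75.7 µV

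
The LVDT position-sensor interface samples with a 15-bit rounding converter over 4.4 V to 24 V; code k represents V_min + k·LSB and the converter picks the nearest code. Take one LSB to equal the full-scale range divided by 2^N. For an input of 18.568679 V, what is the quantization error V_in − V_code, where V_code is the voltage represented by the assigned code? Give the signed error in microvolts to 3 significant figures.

−169 µV

The full-scale span is 24 − (4.4) = 19.6 V. LSB = 19.6 V / 2^15 ≈ 0.5981 mV.
(18.568679 − (4.4)) / LSB = 14.168679 × 32768/19.6 = 23687.7180. Nearest integer: k = 23688.
V_code = 4.4 + (23688/32768) × 19.6 = 18.568847656 V.
Error = V_in − V_code = 18.568679 − (18.568847656) = −169 µV.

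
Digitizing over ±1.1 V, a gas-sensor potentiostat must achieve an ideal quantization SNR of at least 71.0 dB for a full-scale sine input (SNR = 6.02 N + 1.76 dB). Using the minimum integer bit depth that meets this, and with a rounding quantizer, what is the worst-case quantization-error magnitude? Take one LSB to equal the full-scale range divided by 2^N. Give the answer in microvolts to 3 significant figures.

Range = 1.1 − (-1.1) = 2.2 V.
Required N = ⌈(71.0 − 1.76)/6.02⌉ = ⌈11.502⌉ = 12.
LSB = 2.2 V / 2^12 = 0.53711 mV.
Half an LSB is 269 µV.

269 µV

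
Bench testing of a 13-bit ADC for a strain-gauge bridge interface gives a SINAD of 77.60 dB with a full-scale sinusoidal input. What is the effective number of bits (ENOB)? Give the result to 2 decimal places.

12.60 bits

Inverting SNR = 6.02 N + 1.76: N_eff = (77.60 − 1.76)/6.02 = 12.5980.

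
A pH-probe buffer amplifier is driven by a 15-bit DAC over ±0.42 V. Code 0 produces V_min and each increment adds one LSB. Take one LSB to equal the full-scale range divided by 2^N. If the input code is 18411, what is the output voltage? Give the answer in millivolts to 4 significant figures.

Full-scale range = 0.42 V − (-0.42 V) = 0.84 V. LSB = 0.84 V / 2^15.
V_out = -0.42 + 18411 × (0.84/32768) V
      = -0.42 V + 0.471962 V = 0.0519617 V.

51.96 mV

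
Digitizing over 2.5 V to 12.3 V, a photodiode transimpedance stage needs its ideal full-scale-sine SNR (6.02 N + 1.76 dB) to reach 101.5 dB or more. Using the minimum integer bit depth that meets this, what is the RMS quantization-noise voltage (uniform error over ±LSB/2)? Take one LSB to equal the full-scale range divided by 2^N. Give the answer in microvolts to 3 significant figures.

21.6 µV

Full-scale range = 12.3 V − (2.5 V) = 9.8 V.
Solving 6.02 N ≥ 101.5 − 1.76: N ≥ 16.568. Round up → N = 17.
LSB = 9.8 V ÷ 2^17 = 9.8/131072 V = 74.768 µV.
RMS noise = LSB/√12 = 21.6 µV.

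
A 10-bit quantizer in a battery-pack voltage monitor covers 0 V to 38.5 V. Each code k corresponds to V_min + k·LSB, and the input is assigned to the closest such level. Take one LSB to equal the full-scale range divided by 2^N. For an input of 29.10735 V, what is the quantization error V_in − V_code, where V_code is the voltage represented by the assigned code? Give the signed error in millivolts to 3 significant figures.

Range is 38.5 V. LSB = 38.5 V / 2^10 ≈ 37.60 mV.
(29.10735 − (0)) / LSB = 29.10735 × 1024/38.5 = 774.1799. Nearest integer: k = 774.
V_code = 0 + (774/1024) × 38.5 = 29.10058594 V.
e = 29.10735 − (29.10058594) = +6.76 mV.

+6.76 mV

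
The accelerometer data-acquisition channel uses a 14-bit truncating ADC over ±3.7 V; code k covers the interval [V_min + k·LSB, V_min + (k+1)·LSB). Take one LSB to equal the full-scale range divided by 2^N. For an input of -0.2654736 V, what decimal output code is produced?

Full-scale range = 3.7 V − (-3.7 V) = 7.4 V. LSB = 7.4 V / 2^14 ≈ 451.7 µV.
code = ⌊(V_in − V_min)/LSB⌋ = ⌊(V_in − V_min) × 2^14 / range⌋
     = ⌊(-0.2654736 − (-3.7)) × 16384 / 7.4⌋ = ⌊3.4345264 × 16384/7.4⌋
     = ⌊7604.227⌋ = 7604.

7604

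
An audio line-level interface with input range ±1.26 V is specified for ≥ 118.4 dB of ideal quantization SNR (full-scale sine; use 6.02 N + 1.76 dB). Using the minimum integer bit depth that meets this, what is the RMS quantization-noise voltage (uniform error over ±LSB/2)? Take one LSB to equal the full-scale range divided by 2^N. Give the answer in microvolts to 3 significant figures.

Range = 1.26 − (-1.26) = 2.52 V.
N ≥ (118.4 − 1.76)/6.02 = 19.375 → N_min = 20.
LSB = 2.52 V ÷ 2^20 = 2.52/1048576 V = 2.4033 µV.
RMS noise = LSB/√12 = 0.694 µV.

0.694 µV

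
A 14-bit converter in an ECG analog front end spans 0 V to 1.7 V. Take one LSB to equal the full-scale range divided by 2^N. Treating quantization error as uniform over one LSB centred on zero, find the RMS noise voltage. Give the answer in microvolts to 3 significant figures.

30.0 µV

Span = 1.7 V.
Step size = 1.7/16384 V = 103.76 µV.
σ_q = LSB/√12 = 103.76 µV/3.4641 = 30.0 µV.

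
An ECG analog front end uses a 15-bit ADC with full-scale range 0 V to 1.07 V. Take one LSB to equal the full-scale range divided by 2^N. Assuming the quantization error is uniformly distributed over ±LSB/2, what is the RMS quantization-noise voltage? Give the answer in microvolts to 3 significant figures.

9.43 µV

Range is 1.07 V.
Step size = 1.07/32768 V = 32.654 µV.
V_rms = LSB/√12 = 32.654 µV / √12 = 9.43 µV.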